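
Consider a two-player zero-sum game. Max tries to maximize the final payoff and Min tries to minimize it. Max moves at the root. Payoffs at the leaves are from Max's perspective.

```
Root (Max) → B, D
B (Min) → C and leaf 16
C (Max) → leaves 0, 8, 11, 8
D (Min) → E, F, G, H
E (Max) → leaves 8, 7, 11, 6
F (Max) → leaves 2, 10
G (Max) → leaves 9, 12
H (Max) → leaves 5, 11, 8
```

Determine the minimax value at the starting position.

11

C (Max): max(0, 8, 11, 8) = 11
B (Min): min(11, 16) = 11
E (Max): max(8, 7, 11, 6) = 11
F (Max): max(2, 10) = 10
G (Max): max(9, 12) = 12
H (Max): max(5, 11, 8) = 11
D (Min): min(11, 10, 12, 11) = 10
Root (Max): max(11, 10) = 11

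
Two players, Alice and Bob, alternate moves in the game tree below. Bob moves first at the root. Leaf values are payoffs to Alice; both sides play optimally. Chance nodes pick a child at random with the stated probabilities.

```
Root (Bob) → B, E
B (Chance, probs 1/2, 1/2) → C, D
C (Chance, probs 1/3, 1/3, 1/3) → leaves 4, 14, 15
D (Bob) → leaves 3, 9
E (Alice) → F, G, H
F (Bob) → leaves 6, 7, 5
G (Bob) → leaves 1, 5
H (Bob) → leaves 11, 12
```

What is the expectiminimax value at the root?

C (Chance): 1/3·4 + 1/3·14 + 1/3·15 = 11
D (Bob): min(3, 9) = 3
B (Chance): 1/2·11 + 1/2·3 = 7
F (Bob): min(6, 7, 5) = 5
G (Bob): min(1, 5) = 1
H (Bob): min(11, 12) = 11
E (Alice): max(5, 1, 11) = 11
Root (Bob): min(7, 11) = 7

7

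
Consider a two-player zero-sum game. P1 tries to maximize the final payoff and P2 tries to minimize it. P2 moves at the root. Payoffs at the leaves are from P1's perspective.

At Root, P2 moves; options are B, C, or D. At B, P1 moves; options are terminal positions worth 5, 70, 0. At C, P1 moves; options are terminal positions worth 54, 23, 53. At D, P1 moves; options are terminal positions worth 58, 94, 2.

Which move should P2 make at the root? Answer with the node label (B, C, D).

C

B (P1): max(5, 70, 0) = 70
C (P1): max(54, 23, 53) = 54
D (P1): max(58, 94, 2) = 94
Root (P2): min(70, 54, 94) = 54
P2 picks the child with the lowest value: C (value 54).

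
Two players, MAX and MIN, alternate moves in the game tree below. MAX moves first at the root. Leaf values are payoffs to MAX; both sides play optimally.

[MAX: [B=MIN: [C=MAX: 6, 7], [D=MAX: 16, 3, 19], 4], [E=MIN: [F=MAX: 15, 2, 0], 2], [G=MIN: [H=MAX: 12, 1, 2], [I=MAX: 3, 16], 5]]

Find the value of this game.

5

C (MAX): max(6, 7) = 7
D (MAX): max(16, 3, 19) = 19
B (MIN): min(7, 19, 4) = 4
F (MAX): max(15, 2, 0) = 15
E (MIN): min(15, 2) = 2
H (MAX): max(12, 1, 2) = 12
I (MAX): max(3, 16) = 16
G (MIN): min(12, 16, 5) = 5
Root (MAX): max(4, 2, 5) = 5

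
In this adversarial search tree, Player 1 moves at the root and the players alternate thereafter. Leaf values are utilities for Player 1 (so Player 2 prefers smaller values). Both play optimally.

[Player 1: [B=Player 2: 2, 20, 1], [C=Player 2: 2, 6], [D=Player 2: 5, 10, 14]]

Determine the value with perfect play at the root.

B (Player 2): min(2, 20, 1) = 1
C (Player 2): min(2, 6) = 2
D (Player 2): min(5, 10, 14) = 5
Root (Player 1): max(1, 2, 5) = 5

5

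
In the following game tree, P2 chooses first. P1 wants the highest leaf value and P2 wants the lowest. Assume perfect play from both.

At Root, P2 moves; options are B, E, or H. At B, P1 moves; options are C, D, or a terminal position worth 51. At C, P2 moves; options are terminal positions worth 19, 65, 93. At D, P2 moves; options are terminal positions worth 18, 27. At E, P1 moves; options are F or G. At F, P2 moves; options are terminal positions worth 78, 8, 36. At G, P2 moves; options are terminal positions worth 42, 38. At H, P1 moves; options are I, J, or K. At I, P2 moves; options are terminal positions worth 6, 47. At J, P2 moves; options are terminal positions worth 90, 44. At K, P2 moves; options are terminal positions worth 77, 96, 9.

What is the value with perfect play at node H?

I: min(6, 47) = 6
J: min(90, 44) = 44
K: min(77, 96, 9) = 9
H: max(6, 44, 9) = 44

44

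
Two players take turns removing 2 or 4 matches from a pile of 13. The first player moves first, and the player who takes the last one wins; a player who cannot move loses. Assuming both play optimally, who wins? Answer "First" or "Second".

W/L table (W = player to move can force a win):
i:   0  1  2  3  4  5  6  7  8  9 10 11 12 13
     L  L  W  W  W  W  L  L  W  W  W  W  L  L
Position 13 is L, so the second player wins.

Second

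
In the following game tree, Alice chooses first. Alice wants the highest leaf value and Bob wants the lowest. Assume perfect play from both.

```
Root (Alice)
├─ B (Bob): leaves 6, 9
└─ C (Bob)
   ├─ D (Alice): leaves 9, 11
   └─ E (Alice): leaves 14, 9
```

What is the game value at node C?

11

D: max(9, 11) = 11
E: max(14, 9) = 14
C: min(11, 14) = 11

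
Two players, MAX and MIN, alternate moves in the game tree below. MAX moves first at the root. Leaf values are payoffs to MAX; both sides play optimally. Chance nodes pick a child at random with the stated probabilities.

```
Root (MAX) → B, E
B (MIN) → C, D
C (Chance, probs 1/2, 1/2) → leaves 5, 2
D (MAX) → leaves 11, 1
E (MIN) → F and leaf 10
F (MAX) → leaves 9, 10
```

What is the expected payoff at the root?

C (Chance): 1/2·5 + 1/2·2 = 3.5
D (MAX): max(11, 1) = 11
B (MIN): min(3.5, 11) = 3.5
F (MAX): max(9, 10) = 10
E (MIN): min(10, 10) = 10
Root (MAX): max(3.5, 10) = 10

10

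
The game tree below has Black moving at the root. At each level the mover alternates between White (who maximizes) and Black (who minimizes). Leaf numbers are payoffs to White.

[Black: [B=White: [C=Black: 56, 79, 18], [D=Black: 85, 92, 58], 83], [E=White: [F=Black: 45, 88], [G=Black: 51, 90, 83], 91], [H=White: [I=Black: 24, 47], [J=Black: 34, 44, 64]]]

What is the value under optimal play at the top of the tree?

34

C (Black): min(56, 79, 18) = 18
D (Black): min(85, 92, 58) = 58
B (White): max(18, 58, 83) = 83
F (Black): min(45, 88) = 45
G (Black): min(51, 90, 83) = 51
E (White): max(45, 51, 91) = 91
I (Black): min(24, 47) = 24
J (Black): min(34, 44, 64) = 34
H (White): max(24, 34) = 34
Root (Black): min(83, 91, 34) = 34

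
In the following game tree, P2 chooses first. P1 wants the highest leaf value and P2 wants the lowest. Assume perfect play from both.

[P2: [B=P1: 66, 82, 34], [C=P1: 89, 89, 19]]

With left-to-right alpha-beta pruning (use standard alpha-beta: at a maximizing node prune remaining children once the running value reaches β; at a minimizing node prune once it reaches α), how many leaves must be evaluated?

4

B [α=-∞,β=+∞]: v=82
C [α=-∞,β=82]: v=89 after child 1 ≥ β → β-cutoff, skip 2
Root [α=-∞,β=+∞]: v=82
Leaves evaluated: 4 of 6.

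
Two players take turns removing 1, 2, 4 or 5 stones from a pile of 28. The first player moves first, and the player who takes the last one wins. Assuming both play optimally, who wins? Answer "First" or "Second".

Positions where the player to move wins (W) vs loses (L):
i:   0  1  2  3  4  5  6  7  8  9 10 11 12 13 14 15 16 17 18 19 20 21 22 23 24 25 26 27 28
     L  W  W  L  W  W  L  W  W  L  W  W  L  W  W  L  W  W  L  W  W  L  W  W  L  W  W  L  W
Position 28 is W, so the first player wins.

First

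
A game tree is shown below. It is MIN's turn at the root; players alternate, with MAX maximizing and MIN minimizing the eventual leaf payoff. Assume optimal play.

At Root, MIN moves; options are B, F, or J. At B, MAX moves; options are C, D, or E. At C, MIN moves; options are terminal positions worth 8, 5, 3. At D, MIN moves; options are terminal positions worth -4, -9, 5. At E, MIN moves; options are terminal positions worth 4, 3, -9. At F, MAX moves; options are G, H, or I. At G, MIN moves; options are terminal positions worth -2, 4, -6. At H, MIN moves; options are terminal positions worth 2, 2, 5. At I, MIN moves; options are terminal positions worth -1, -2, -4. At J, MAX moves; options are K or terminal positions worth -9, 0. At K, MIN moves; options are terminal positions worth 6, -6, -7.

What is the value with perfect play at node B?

C: min(8, 5, 3) = 3
D: min(-4, -9, 5) = -9
E: min(4, 3, -9) = -9
B: max(3, -9, -9) = 3

3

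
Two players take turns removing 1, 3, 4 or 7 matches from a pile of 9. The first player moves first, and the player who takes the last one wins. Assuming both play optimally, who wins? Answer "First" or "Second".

First

W/L table (W = player to move can force a win):
i:   0  1  2  3  4  5  6  7  8  9
     L  W  L  W  W  W  W  W  L  W
Position 9 is W, so the first player wins.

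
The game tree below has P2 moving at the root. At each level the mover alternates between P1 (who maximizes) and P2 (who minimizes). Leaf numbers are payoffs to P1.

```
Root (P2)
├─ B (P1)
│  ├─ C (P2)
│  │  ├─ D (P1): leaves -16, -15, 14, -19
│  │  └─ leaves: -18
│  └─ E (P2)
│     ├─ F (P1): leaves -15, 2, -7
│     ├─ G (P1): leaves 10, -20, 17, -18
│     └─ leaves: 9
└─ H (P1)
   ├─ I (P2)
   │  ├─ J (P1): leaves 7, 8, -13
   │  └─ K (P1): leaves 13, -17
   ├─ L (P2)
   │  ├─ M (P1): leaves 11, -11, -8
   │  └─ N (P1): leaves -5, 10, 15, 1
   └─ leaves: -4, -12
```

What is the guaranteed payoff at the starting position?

2

D (P1): max(-16, -15, 14, -19) = 14
C (P2): min(14, -18) = -18
F (P1): max(-15, 2, -7) = 2
G (P1): max(10, -20, 17, -18) = 17
E (P2): min(2, 17, 9) = 2
B (P1): max(-18, 2) = 2
J (P1): max(7, 8, -13) = 8
K (P1): max(13, -17) = 13
I (P2): min(8, 13) = 8
M (P1): max(11, -11, -8) = 11
N (P1): max(-5, 10, 15, 1) = 15
L (P2): min(11, 15) = 11
H (P1): max(8, 11, -4, -12) = 11
Root (P2): min(2, 11) = 2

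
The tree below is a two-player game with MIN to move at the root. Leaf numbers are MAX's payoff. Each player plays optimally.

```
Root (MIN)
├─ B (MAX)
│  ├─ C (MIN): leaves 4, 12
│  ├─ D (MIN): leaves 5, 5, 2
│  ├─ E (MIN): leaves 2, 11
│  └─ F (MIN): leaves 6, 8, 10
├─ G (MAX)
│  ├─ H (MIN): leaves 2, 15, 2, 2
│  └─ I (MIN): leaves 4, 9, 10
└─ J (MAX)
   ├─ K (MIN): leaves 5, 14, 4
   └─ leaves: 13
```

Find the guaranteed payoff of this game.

4

C (MIN): min(4, 12) = 4
D (MIN): min(5, 5, 2) = 2
E (MIN): min(2, 11) = 2
F (MIN): min(6, 8, 10) = 6
B (MAX): max(4, 2, 2, 6) = 6
H (MIN): min(2, 15, 2, 2) = 2
I (MIN): min(4, 9, 10) = 4
G (MAX): max(2, 4) = 4
K (MIN): min(5, 14, 4) = 4
J (MAX): max(4, 13) = 13
Root (MIN): min(6, 4, 13) = 4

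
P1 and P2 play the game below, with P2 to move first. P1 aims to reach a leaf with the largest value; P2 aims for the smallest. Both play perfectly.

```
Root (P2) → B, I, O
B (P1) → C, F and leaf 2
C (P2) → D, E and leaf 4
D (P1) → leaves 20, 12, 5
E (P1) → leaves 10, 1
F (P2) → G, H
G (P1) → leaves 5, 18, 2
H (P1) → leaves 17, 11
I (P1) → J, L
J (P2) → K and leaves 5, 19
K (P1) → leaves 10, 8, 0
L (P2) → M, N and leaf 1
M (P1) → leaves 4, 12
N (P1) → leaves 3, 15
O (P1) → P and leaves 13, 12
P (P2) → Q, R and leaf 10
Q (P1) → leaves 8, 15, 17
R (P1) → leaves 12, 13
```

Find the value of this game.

D (P1): max(20, 12, 5) = 20
E (P1): max(10, 1) = 10
C (P2): min(20, 10, 4) = 4
G (P1): max(5, 18, 2) = 18
H (P1): max(17, 11) = 17
F (P2): min(18, 17) = 17
B (P1): max(4, 17, 2) = 17
K (P1): max(10, 8, 0) = 10
J (P2): min(10, 5, 19) = 5
M (P1): max(4, 12) = 12
N (P1): max(3, 15) = 15
L (P2): min(12, 15, 1) = 1
I (P1): max(5, 1) = 5
Q (P1): max(8, 15, 17) = 17
R (P1): max(12, 13) = 13
P (P2): min(17, 13, 10) = 10
O (P1): max(10, 13, 12) = 13
Root (P2): min(17, 5, 13) = 5

5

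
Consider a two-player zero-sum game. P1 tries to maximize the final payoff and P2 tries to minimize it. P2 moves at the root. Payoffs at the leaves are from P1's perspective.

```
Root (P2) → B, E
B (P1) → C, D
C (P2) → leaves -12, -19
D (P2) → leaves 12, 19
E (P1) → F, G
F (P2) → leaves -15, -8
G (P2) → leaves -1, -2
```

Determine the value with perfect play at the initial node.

-2

C (P2): min(-12, -19) = -19
D (P2): min(12, 19) = 12
B (P1): max(-19, 12) = 12
F (P2): min(-15, -8) = -15
G (P2): min(-1, -2) = -2
E (P1): max(-15, -2) = -2
Root (P2): min(12, -2) = -2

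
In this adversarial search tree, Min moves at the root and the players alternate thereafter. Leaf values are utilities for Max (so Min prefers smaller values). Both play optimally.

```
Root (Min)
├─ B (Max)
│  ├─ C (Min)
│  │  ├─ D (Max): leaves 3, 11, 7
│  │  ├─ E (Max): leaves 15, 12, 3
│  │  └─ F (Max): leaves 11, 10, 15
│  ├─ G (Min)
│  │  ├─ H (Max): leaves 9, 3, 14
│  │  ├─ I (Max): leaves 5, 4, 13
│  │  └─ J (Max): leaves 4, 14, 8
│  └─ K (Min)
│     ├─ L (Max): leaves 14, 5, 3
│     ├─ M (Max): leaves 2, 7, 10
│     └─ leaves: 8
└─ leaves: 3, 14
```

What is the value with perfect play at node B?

13

D: max(3, 11, 7) = 11
E: max(15, 12, 3) = 15
F: max(11, 10, 15) = 15
C: min(11, 15, 15) = 11
H: max(9, 3, 14) = 14
I: max(5, 4, 13) = 13
J: max(4, 14, 8) = 14
G: min(14, 13, 14) = 13
L: max(14, 5, 3) = 14
M: max(2, 7, 10) = 10
K: min(14, 10, 8) = 8
B: max(11, 13, 8) = 13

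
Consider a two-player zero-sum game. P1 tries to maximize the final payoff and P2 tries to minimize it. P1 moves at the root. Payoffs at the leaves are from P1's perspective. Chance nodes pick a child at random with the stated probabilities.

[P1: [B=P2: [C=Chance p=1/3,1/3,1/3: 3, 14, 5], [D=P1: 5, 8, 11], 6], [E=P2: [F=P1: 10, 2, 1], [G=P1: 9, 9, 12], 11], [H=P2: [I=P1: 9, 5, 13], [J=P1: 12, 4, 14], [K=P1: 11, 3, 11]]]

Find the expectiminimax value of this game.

11

C (Chance): 1/3·3 + 1/3·14 + 1/3·5 = 7.33
D (P1): max(5, 8, 11) = 11
B (P2): min(7.33, 11, 6) = 6
F (P1): max(10, 2, 1) = 10
G (P1): max(9, 9, 12) = 12
E (P2): min(10, 12, 11) = 10
I (P1): max(9, 5, 13) = 13
J (P1): max(12, 4, 14) = 14
K (P1): max(11, 3, 11) = 11
H (P2): min(13, 14, 11) = 11
Root (P1): max(6, 10, 11) = 11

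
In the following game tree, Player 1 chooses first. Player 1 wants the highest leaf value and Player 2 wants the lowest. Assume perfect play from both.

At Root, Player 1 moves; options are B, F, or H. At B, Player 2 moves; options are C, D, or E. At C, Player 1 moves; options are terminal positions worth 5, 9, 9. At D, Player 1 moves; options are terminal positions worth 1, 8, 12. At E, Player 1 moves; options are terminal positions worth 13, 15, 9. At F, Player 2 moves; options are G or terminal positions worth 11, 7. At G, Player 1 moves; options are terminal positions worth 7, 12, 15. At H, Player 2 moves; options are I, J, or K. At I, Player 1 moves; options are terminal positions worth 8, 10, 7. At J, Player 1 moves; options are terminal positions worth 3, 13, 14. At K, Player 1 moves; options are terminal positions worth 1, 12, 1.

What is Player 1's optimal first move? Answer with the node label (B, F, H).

H

C (Player 1): max(5, 9, 9) = 9
D (Player 1): max(1, 8, 12) = 12
E (Player 1): max(13, 15, 9) = 15
B (Player 2): min(9, 12, 15) = 9
G (Player 1): max(7, 12, 15) = 15
F (Player 2): min(15, 11, 7) = 7
I (Player 1): max(8, 10, 7) = 10
J (Player 1): max(3, 13, 14) = 14
K (Player 1): max(1, 12, 1) = 12
H (Player 2): min(10, 14, 12) = 10
Root (Player 1): max(9, 7, 10) = 10
Player 1 picks the child with the highest value: H (value 10).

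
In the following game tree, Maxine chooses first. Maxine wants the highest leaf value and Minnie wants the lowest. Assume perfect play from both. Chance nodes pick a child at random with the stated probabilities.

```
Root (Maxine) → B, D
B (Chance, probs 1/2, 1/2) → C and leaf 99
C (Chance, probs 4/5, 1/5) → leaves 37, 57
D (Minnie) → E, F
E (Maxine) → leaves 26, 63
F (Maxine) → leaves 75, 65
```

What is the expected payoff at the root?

70

C (Chance): 4/5·37 + 1/5·57 = 41
B (Chance): 1/2·41 + 1/2·99 = 70
E (Maxine): max(26, 63) = 63
F (Maxine): max(75, 65) = 75
D (Minnie): min(63, 75) = 63
Root (Maxine): max(70, 63) = 70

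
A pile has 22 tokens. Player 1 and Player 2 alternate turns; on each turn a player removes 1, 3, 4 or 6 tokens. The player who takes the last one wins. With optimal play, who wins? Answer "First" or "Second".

i:   0  1  2  3  4  5  6  7  8  9 10 11 12 13 14 15 16 17 18 19 20 21 22
     L  W  L  W  W  W  W  L  W  L  W  W  W  W  L  W  L  W  W  W  W  L  W
Position 22 is W, so the first player wins.

First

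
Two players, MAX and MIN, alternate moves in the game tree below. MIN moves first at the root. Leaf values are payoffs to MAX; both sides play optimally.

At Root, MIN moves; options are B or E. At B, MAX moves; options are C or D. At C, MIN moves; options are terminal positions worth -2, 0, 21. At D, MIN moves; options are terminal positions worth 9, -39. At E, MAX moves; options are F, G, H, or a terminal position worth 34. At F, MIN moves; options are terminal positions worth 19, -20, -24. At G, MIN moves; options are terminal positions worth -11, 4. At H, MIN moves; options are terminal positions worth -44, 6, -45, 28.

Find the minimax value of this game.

-2

C (MIN): min(-2, 0, 21) = -2
D (MIN): min(9, -39) = -39
B (MAX): max(-2, -39) = -2
F (MIN): min(19, -20, -24) = -24
G (MIN): min(-11, 4) = -11
H (MIN): min(-44, 6, -45, 28) = -45
E (MAX): max(-24, -11, -45, 34) = 34
Root (MIN): min(-2, 34) = -2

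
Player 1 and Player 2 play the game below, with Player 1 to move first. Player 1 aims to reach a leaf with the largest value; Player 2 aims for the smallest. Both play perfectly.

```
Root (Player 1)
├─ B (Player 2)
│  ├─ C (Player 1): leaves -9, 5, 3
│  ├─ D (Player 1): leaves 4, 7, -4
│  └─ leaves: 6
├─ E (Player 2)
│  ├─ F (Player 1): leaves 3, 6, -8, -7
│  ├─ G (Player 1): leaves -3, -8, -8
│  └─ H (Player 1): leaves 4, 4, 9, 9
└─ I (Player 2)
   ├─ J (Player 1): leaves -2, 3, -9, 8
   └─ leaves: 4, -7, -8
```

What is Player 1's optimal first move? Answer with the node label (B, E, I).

B

C (Player 1): max(-9, 5, 3) = 5
D (Player 1): max(4, 7, -4) = 7
B (Player 2): min(5, 7, 6) = 5
F (Player 1): max(3, 6, -8, -7) = 6
G (Player 1): max(-3, -8, -8) = -3
H (Player 1): max(4, 4, 9, 9) = 9
E (Player 2): min(6, -3, 9) = -3
J (Player 1): max(-2, 3, -9, 8) = 8
I (Player 2): min(8, 4, -7, -8) = -8
Root (Player 1): max(5, -3, -8) = 5
Player 1 picks the child with the highest value: B (value 5).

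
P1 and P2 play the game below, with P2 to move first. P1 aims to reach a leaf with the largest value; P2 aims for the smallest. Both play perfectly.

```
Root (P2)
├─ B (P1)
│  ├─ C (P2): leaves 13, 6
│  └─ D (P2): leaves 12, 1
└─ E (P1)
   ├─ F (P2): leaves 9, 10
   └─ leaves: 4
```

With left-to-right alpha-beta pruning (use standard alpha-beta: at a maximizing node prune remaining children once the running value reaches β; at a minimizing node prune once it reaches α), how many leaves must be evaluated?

C [α=-∞,β=+∞]: v=6
D [α=6,β=+∞]: v=1
B [α=-∞,β=+∞]: v=6
F [α=-∞,β=6]: v=9
E [α=-∞,β=6]: v=9 after child 1 ≥ β → β-cutoff, skip 1
Root [α=-∞,β=+∞]: v=6
Leaves evaluated: 6 of 7.

6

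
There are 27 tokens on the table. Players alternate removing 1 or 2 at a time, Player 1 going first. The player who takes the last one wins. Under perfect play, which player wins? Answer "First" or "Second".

Second

W/L table (W = player to move can force a win):
i:   0  1  2  3  4  5  6  7  8  9 10 11 12 13 14 15 16 17 18 19 20 21 22 23 24 25 26 27
     L  W  W  L  W  W  L  W  W  L  W  W  L  W  W  L  W  W  L  W  W  L  W  W  L  W  W  L
Position 27 is L, so the second player wins.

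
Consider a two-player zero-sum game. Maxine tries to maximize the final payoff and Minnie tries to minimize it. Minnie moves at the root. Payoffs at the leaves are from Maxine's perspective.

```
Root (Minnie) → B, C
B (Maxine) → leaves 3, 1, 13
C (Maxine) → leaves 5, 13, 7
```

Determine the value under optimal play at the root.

B (Maxine): max(3, 1, 13) = 13
C (Maxine): max(5, 13, 7) = 13
Root (Minnie): min(13, 13) = 13

13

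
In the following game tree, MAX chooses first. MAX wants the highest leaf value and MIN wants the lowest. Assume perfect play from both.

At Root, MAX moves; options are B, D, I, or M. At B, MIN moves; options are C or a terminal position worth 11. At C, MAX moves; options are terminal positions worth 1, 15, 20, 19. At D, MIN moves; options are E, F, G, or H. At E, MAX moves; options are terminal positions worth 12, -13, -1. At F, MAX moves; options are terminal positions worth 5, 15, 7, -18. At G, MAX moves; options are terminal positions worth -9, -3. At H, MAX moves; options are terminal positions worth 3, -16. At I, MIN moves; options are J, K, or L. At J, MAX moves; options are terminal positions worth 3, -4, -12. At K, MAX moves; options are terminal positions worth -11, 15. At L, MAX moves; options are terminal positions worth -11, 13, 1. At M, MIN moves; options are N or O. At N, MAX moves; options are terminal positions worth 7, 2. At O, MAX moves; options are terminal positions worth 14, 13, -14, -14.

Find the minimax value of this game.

11

C (MAX): max(1, 15, 20, 19) = 20
B (MIN): min(20, 11) = 11
E (MAX): max(12, -13, -1) = 12
F (MAX): max(5, 15, 7, -18) = 15
G (MAX): max(-9, -3) = -3
H (MAX): max(3, -16) = 3
D (MIN): min(12, 15, -3, 3) = -3
J (MAX): max(3, -4, -12) = 3
K (MAX): max(-11, 15) = 15
L (MAX): max(-11, 13, 1) = 13
I (MIN): min(3, 15, 13) = 3
N (MAX): max(7, 2) = 7
O (MAX): max(14, 13, -14, -14) = 14
M (MIN): min(7, 14) = 7
Root (MAX): max(11, -3, 3, 7) = 11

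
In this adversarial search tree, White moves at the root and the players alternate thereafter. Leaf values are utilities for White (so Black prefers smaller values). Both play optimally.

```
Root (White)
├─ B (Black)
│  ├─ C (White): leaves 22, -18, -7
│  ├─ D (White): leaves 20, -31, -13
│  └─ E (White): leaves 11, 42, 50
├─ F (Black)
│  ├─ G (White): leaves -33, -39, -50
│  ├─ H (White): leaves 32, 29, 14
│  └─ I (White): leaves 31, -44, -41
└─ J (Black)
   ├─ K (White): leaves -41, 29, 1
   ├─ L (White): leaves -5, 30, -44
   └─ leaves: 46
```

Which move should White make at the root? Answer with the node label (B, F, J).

J

C (White): max(22, -18, -7) = 22
D (White): max(20, -31, -13) = 20
E (White): max(11, 42, 50) = 50
B (Black): min(22, 20, 50) = 20
G (White): max(-33, -39, -50) = -33
H (White): max(32, 29, 14) = 32
I (White): max(31, -44, -41) = 31
F (Black): min(-33, 32, 31) = -33
K (White): max(-41, 29, 1) = 29
L (White): max(-5, 30, -44) = 30
J (Black): min(29, 30, 46) = 29
Root (White): max(20, -33, 29) = 29
White picks the child with the highest value: J (value 29).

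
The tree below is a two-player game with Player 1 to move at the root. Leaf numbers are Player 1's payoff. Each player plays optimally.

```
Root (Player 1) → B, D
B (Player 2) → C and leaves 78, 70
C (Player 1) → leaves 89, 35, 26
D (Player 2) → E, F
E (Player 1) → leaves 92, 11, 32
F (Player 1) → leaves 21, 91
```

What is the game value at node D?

91

E: max(92, 11, 32) = 92
F: max(21, 91) = 91
D: min(92, 91) = 91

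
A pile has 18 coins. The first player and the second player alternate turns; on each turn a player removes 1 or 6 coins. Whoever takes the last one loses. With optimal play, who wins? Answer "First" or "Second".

First

Mark each pile size as W (mover wins) or L (mover loses):
i:   0  1  2  3  4  5  6  7  8  9 10 11 12 13 14 15 16 17 18
     W  L  W  L  W  L  W  W  L  W  L  W  L  W  W  L  W  L  W
Position 18 is W, so the first player wins.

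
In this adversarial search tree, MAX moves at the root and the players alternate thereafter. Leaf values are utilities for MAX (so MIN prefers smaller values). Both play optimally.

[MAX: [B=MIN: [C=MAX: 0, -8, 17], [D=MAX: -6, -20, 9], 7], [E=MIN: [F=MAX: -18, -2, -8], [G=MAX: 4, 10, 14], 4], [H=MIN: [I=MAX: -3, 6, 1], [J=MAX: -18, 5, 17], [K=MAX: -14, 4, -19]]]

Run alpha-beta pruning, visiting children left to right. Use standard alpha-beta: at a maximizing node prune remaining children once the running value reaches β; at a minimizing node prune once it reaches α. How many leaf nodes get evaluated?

C [α=-∞,β=+∞]: v=17
D [α=-∞,β=17]: v=9
B [α=-∞,β=+∞]: v=7
F [α=7,β=+∞]: v=-2
E [α=7,β=+∞]: v=-2 after child 1 ≤ α → α-cutoff, skip 2
I [α=7,β=+∞]: v=6
H [α=7,β=+∞]: v=6 after child 1 ≤ α → α-cutoff, skip 2
Root [α=-∞,β=+∞]: v=7
Leaves evaluated: 13 of 23.

13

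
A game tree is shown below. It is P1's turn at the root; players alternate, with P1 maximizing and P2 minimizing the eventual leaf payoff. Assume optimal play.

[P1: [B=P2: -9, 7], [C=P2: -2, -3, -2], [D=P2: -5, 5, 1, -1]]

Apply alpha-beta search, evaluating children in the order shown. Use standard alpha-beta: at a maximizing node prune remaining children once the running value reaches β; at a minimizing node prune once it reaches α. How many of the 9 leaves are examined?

6

B [α=-∞,β=+∞]: v=-9
C [α=-9,β=+∞]: v=-3
D [α=-3,β=+∞]: v=-5 after child 1 ≤ α → α-cutoff, skip 3
Root [α=-∞,β=+∞]: v=-3
Leaves evaluated: 6 of 9.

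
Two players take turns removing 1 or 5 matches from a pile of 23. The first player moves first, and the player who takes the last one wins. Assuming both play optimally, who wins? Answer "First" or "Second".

First

W/L table (W = player to move can force a win):
i:   0  1  2  3  4  5  6  7  8  9 10 11 12 13 14 15 16 17 18 19 20 21 22 23
     L  W  L  W  L  W  L  W  L  W  L  W  L  W  L  W  L  W  L  W  L  W  L  W
Position 23 is W, so the first player wins.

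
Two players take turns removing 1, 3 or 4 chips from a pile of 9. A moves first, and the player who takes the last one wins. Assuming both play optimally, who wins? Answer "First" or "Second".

Compute winning (W) and losing (L) positions by backward induction:
i:   0  1  2  3  4  5  6  7  8  9
     L  W  L  W  W  W  W  L  W  L
Position 9 is L, so the second player wins.

Second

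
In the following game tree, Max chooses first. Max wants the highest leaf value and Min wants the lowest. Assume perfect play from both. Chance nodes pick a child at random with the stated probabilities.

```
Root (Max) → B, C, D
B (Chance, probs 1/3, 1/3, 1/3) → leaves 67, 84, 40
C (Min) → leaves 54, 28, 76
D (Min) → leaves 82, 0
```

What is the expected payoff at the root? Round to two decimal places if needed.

63.67

B (Chance): 1/3·67 + 1/3·84 + 1/3·40 = 63.67
C (Min): min(54, 28, 76) = 28
D (Min): min(82, 0) = 0
Root (Max): max(63.67, 28, 0) = 63.67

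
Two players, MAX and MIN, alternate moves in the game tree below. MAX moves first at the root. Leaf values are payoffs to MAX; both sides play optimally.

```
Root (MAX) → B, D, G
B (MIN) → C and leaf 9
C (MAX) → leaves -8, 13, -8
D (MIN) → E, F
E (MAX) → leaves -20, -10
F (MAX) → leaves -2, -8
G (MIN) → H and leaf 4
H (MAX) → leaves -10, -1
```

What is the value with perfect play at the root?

C (MAX): max(-8, 13, -8) = 13
B (MIN): min(13, 9) = 9
E (MAX): max(-20, -10) = -10
F (MAX): max(-2, -8) = -2
D (MIN): min(-10, -2) = -10
H (MAX): max(-10, -1) = -1
G (MIN): min(-1, 4) = -1
Root (MAX): max(9, -10, -1) = 9

9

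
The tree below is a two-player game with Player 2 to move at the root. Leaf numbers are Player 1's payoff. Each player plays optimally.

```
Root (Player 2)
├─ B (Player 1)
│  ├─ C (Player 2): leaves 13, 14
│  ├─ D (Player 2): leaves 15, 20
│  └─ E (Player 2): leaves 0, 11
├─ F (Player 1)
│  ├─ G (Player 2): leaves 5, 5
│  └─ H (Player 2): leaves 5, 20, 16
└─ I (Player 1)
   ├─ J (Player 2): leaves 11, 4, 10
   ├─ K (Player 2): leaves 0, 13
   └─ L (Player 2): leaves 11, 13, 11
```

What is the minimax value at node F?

5

G: min(5, 5) = 5
H: min(5, 20, 16) = 5
F: max(5, 5) = 5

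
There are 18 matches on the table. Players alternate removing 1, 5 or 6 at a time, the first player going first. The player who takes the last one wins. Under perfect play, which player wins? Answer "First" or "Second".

Mark each pile size as W (mover wins) or L (mover loses):
i:   0  1  2  3  4  5  6  7  8  9 10 11 12 13 14 15 16 17 18
     L  W  L  W  L  W  W  W  W  W  W  L  W  L  W  L  W  W  W
Position 18 is W, so the first player wins.

First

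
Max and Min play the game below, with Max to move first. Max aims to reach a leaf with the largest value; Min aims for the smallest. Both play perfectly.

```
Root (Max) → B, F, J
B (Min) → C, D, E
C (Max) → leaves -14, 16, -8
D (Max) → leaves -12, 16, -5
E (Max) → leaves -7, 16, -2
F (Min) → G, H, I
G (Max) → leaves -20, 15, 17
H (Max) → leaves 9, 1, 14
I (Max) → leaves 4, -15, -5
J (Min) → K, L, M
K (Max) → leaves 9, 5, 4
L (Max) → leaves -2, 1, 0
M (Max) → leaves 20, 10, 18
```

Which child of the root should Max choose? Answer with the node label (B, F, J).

C (Max): max(-14, 16, -8) = 16
D (Max): max(-12, 16, -5) = 16
E (Max): max(-7, 16, -2) = 16
B (Min): min(16, 16, 16) = 16
G (Max): max(-20, 15, 17) = 17
H (Max): max(9, 1, 14) = 14
I (Max): max(4, -15, -5) = 4
F (Min): min(17, 14, 4) = 4
K (Max): max(9, 5, 4) = 9
L (Max): max(-2, 1, 0) = 1
M (Max): max(20, 10, 18) = 20
J (Min): min(9, 1, 20) = 1
Root (Max): max(16, 4, 1) = 16
Max picks the child with the highest value: B (value 16).

B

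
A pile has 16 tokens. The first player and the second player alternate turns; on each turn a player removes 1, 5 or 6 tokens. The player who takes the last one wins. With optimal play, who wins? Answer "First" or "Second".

Positions where the player to move wins (W) vs loses (L):
i:   0  1  2  3  4  5  6  7  8  9 10 11 12 13 14 15 16
     L  W  L  W  L  W  W  W  W  W  W  L  W  L  W  L  W
Position 16 is W, so the first player wins.

First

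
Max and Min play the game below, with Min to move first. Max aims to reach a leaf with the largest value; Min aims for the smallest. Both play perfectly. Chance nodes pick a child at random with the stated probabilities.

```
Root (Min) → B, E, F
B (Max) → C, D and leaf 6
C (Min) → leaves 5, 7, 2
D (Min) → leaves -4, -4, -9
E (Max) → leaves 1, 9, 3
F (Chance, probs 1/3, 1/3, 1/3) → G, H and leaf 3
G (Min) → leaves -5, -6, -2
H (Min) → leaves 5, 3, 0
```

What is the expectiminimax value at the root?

C (Min): min(5, 7, 2) = 2
D (Min): min(-4, -4, -9) = -9
B (Max): max(2, -9, 6) = 6
E (Max): max(1, 9, 3) = 9
G (Min): min(-5, -6, -2) = -6
H (Min): min(5, 3, 0) = 0
F (Chance): 1/3·-6 + 1/3·0 + 1/3·3 = -1
Root (Min): min(6, 9, -1) = -1

-1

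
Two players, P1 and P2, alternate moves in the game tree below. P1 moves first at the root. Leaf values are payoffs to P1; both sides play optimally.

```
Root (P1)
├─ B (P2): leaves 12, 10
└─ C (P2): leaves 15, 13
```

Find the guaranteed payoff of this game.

B (P2): min(12, 10) = 10
C (P2): min(15, 13) = 13
Root (P1): max(10, 13) = 13

13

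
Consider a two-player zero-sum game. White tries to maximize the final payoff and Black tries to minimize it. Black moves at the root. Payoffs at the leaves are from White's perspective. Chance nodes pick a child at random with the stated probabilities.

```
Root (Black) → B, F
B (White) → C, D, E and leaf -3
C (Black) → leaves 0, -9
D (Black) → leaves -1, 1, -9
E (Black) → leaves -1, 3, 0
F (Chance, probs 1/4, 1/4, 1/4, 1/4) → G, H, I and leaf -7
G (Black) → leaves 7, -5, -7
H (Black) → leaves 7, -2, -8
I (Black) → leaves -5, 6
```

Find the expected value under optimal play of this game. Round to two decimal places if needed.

-6.75

C (Black): min(0, -9) = -9
D (Black): min(-1, 1, -9) = -9
E (Black): min(-1, 3, 0) = -1
B (White): max(-9, -9, -1, -3) = -1
G (Black): min(7, -5, -7) = -7
H (Black): min(7, -2, -8) = -8
I (Black): min(-5, 6) = -5
F (Chance): 1/4·-7 + 1/4·-8 + 1/4·-5 + 1/4·-7 = -6.75
Root (Black): min(-1, -6.75) = -6.75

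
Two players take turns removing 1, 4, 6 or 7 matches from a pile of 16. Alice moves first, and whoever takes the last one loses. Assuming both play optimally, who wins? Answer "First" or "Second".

Second

Mark each pile size as W (mover wins) or L (mover loses):
i:   0  1  2  3  4  5  6  7  8  9 10 11 12 13 14 15 16
     W  L  W  L  W  W  L  W  W  W  W  L  W  W  L  W  L
Position 16 is L, so the second player wins.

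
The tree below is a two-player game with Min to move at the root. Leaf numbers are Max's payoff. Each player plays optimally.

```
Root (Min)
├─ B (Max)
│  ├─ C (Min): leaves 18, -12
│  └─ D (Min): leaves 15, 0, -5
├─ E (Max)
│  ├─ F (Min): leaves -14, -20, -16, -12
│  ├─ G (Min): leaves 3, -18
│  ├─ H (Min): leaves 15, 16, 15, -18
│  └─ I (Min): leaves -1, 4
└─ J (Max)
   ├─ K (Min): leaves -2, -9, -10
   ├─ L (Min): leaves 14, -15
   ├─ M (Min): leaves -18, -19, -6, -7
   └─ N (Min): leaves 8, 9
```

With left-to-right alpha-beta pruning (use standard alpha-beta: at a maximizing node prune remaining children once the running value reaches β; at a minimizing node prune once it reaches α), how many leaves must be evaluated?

C [α=-∞,β=+∞]: v=-12
D [α=-12,β=+∞]: v=-5
B [α=-∞,β=+∞]: v=-5
F [α=-∞,β=-5]: v=-20
G [α=-20,β=-5]: v=-18
H [α=-18,β=-5]: v=-18
I [α=-18,β=-5]: v=-1
E [α=-∞,β=-5]: v=-1
K [α=-∞,β=-5]: v=-10
L [α=-10,β=-5]: v=-15
M [α=-10,β=-5]: v=-18 after child 1 ≤ α → α-cutoff, skip 3
N [α=-10,β=-5]: v=8
J [α=-∞,β=-5]: v=8
Root [α=-∞,β=+∞]: v=-5
Leaves evaluated: 25 of 28.

25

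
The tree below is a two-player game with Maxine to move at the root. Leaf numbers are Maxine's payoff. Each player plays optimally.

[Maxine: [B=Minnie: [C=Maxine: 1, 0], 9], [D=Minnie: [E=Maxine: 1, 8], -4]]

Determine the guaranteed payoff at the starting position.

1

C (Maxine): max(1, 0) = 1
B (Minnie): min(1, 9) = 1
E (Maxine): max(1, 8) = 8
D (Minnie): min(8, -4) = -4
Root (Maxine): max(1, -4) = 1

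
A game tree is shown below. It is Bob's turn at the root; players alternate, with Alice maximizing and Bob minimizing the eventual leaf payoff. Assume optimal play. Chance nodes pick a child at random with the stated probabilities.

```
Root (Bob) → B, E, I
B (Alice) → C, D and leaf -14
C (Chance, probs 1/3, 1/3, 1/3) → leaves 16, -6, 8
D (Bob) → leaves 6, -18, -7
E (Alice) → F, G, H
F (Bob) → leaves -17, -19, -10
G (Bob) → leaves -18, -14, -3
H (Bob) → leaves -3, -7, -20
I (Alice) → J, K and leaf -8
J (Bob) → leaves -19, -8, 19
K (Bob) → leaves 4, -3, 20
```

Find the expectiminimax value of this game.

-18

C (Chance): 1/3·16 + 1/3·-6 + 1/3·8 = 6
D (Bob): min(6, -18, -7) = -18
B (Alice): max(6, -18, -14) = 6
F (Bob): min(-17, -19, -10) = -19
G (Bob): min(-18, -14, -3) = -18
H (Bob): min(-3, -7, -20) = -20
E (Alice): max(-19, -18, -20) = -18
J (Bob): min(-19, -8, 19) = -19
K (Bob): min(4, -3, 20) = -3
I (Alice): max(-19, -3, -8) = -3
Root (Bob): min(6, -18, -3) = -18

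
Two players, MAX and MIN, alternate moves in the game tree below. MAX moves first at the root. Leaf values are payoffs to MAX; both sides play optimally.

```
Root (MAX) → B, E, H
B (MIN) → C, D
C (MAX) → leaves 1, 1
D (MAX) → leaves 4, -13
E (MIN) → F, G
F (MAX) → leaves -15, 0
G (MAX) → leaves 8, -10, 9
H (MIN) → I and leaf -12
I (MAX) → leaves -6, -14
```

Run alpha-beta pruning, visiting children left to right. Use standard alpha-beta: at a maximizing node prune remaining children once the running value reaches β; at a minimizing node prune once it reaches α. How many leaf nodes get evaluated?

7

C [α=-∞,β=+∞]: v=1
D [α=-∞,β=1]: v=4 after child 1 ≥ β → β-cutoff, skip 1
B [α=-∞,β=+∞]: v=1
F [α=1,β=+∞]: v=0
E [α=1,β=+∞]: v=0 after child 1 ≤ α → α-cutoff, skip 1
I [α=1,β=+∞]: v=-6
H [α=1,β=+∞]: v=-6 after child 1 ≤ α → α-cutoff, skip 1
Root [α=-∞,β=+∞]: v=1
Leaves evaluated: 7 of 12.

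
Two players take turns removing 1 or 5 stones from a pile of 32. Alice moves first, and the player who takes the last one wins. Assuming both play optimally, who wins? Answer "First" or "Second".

Second

i:   0  1  2  3  4  5  6  7  8  9 10 11 12 13 14 15 16 17 18 19 20 21 22 23 24 25 26 27 28 29 30 31 32
     L  W  L  W  L  W  L  W  L  W  L  W  L  W  L  W  L  W  L  W  L  W  L  W  L  W  L  W  L  W  L  W  L
Position 32 is L, so the second player wins.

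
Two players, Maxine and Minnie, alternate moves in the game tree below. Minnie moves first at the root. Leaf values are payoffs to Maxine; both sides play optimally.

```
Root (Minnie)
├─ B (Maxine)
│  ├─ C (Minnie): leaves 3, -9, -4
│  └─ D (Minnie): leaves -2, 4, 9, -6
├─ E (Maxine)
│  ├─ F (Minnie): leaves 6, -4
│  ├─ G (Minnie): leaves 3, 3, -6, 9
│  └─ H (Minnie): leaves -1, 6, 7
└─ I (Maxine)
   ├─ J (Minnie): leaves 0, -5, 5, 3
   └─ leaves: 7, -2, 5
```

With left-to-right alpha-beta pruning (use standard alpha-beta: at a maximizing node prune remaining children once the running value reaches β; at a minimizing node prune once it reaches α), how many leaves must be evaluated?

13

C [α=-∞,β=+∞]: v=-9
D [α=-9,β=+∞]: v=-6
B [α=-∞,β=+∞]: v=-6
F [α=-∞,β=-6]: v=-4
E [α=-∞,β=-6]: v=-4 after child 1 ≥ β → β-cutoff, skip 2
J [α=-∞,β=-6]: v=-5
I [α=-∞,β=-6]: v=-5 after child 1 ≥ β → β-cutoff, skip 3
Root [α=-∞,β=+∞]: v=-6
Leaves evaluated: 13 of 23.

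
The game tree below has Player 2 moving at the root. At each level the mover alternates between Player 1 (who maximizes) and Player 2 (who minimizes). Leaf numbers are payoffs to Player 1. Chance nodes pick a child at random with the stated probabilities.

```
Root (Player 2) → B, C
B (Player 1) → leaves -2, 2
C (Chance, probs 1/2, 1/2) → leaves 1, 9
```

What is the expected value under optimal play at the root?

2

B (Player 1): max(-2, 2) = 2
C (Chance): 1/2·1 + 1/2·9 = 5
Root (Player 2): min(2, 5) = 2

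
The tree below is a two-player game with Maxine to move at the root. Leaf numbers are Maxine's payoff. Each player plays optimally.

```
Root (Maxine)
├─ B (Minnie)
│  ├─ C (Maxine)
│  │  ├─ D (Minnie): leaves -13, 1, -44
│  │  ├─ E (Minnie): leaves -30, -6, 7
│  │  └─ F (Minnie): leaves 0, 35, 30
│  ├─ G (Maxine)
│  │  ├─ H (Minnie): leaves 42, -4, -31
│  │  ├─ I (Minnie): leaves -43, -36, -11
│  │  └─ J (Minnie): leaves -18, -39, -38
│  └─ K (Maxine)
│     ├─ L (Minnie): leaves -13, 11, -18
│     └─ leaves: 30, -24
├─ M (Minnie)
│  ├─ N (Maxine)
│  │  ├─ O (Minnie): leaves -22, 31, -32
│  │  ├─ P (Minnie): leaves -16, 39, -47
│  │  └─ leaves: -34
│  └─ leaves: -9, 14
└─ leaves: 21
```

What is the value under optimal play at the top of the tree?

D (Minnie): min(-13, 1, -44) = -44
E (Minnie): min(-30, -6, 7) = -30
F (Minnie): min(0, 35, 30) = 0
C (Maxine): max(-44, -30, 0) = 0
H (Minnie): min(42, -4, -31) = -31
I (Minnie): min(-43, -36, -11) = -43
J (Minnie): min(-18, -39, -38) = -39
G (Maxine): max(-31, -43, -39) = -31
L (Minnie): min(-13, 11, -18) = -18
K (Maxine): max(-18, 30, -24) = 30
B (Minnie): min(0, -31, 30) = -31
O (Minnie): min(-22, 31, -32) = -32
P (Minnie): min(-16, 39, -47) = -47
N (Maxine): max(-32, -47, -34) = -32
M (Minnie): min(-32, -9, 14) = -32
Root (Maxine): max(-31, -32, 21) = 21

21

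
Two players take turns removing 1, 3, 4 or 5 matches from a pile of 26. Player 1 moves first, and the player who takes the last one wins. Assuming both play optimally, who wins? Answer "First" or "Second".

i:   0  1  2  3  4  5  6  7  8  9 10 11 12 13 14 15 16 17 18 19 20 21 22 23 24 25 26
     L  W  L  W  W  W  W  W  L  W  L  W  W  W  W  W  L  W  L  W  W  W  W  W  L  W  L
Position 26 is L, so the second player wins.

Second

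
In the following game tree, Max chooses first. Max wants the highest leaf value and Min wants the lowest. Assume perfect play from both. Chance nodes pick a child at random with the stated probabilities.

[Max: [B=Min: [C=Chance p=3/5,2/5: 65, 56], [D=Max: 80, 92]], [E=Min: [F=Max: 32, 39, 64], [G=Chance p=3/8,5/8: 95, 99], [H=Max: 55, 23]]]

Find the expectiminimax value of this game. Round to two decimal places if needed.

61.4

C (Chance): 3/5·65 + 2/5·56 = 61.4
D (Max): max(80, 92) = 92
B (Min): min(61.4, 92) = 61.4
F (Max): max(32, 39, 64) = 64
G (Chance): 3/8·95 + 5/8·99 = 97.5
H (Max): max(55, 23) = 55
E (Min): min(64, 97.5, 55) = 55
Root (Max): max(61.4, 55) = 61.4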